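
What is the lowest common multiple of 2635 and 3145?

97495

2635 = 5 · 17 · 31; 3145 = 5 · 17 · 37
max exponents: 5 · 17 · 31 · 37 = 97495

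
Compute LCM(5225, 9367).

gcd first: 9367 = 1·5225 + 4142; 5225 = 1·4142 + 1083; 4142 = 3·1083 + 893; 1083 = 1·893 + 190; 893 = 4·190 + 133; 190 = 1·133 + 57; 133 = 2·57 + 19; 57 = 3·19 + 0 → gcd = 19
lcm = 5225·9367/gcd = 48942575/19 = 2575925

2575925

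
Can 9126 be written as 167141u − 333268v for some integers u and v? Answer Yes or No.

Yes

gcd(167141, 333268): 333268 = 1·167141 + 166127; 167141 = 1·166127 + 1014; 166127 = 163·1014 + 845; 1014 = 1·845 + 169; 845 = 5·169 + 0 → 169
169 divides 9126, so a solution exists.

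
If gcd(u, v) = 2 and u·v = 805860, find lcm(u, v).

For any two positive integers, gcd × lcm equals their product. Hence lcm = 805860 / 2 = 402930.

402930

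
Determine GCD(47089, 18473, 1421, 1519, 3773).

49

47089 = 7² · 31²; 18473 = 7² · 13 · 29; 1421 = 7² · 29; 1519 = 7² · 31; 3773 = 7³ · 11
gcd takes min exponent of each prime: 7² = 49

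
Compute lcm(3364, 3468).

2916588

gcd first: 3468 = 1·3364 + 104; 3364 = 32·104 + 36; 104 = 2·36 + 32; 36 = 1·32 + 4; 32 = 8·4 + 0 → gcd = 4
lcm = 3364·3468/gcd = 11666352/4 = 2916588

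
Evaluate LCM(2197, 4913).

gcd first: 4913 = 2·2197 + 519; 2197 = 4·519 + 121; 519 = 4·121 + 35; 121 = 3·35 + 16; 35 = 2·16 + 3; 16 = 5·3 + 1; 3 = 3·1 + 0 → gcd = 1
lcm = 2197·4913/gcd = 10793861/1 = 10793861

10793861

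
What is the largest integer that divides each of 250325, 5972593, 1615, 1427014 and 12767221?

323

gcd(250325, 5972593): 5972593 = 23·250325 + 215118; 250325 = 1·215118 + 35207; 215118 = 6·35207 + 3876; 35207 = 9·3876 + 323; 3876 = 12·323 + 0 → 323
gcd(323, 1615): 1615 = 5·323 + 0 → 323
gcd(323, 1427014): 1427014 = 4418·323 + 0 → 323
gcd(323, 12767221): 12767221 = 39527·323 + 0 → 323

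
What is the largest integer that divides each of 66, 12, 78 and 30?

gcd(66, 12): 66 = 5·12 + 6; 12 = 2·6 + 0 → 6
gcd(6, 78): 78 = 13·6 + 0 → 6
gcd(6, 30): 30 = 5·6 + 0 → 6

6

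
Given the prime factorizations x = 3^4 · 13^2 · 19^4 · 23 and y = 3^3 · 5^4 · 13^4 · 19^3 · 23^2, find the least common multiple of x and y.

max exponent per prime: 3^4 · 5^4 · 13^4 · 19^4 · 23^2 = 99680112920480625

99680112920480625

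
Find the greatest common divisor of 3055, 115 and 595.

3055 = 5 · 13 · 47; 115 = 5 · 23; 595 = 5 · 7 · 17
gcd takes min exponent of each prime: 5 = 5

5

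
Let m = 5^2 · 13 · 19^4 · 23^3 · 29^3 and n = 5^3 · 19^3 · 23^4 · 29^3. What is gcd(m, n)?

50883656630425

min exponent per shared prime: 5^2 · 19^3 · 23^3 · 29^3 = 50883656630425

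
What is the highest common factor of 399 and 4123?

Euclid: 4123 = 10·399 + 133; 399 = 3·133 + 0. Last nonzero remainder: 133.

133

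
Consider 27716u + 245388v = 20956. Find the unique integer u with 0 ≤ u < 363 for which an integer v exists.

gcd(27716, 245388) = 676 (Euclid: 245388 = 8·27716 + 23660; 27716 = 1·23660 + 4056; 23660 = 5·4056 + 3380; 4056 = 1·3380 + 676; 3380 = 5·676 + 0), and 676 | 20956.
Extended Euclid: 27716·(62) + 245388·(-7) = 676. Scale by 31: u₀ = 1922.
General solution u = u₀ + 363t; reducing mod 363 gives u = 107 (and v = -12).

107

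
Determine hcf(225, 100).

Euclid: 225 = 2·100 + 25; 100 = 4·25 + 0. Last nonzero remainder: 25.

25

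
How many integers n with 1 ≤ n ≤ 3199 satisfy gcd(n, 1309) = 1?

1309 = 7·11·17. Inclusion–exclusion on these primes:
3199 − ⌊3199/7⌋ − ⌊3199/11⌋ − ⌊3199/17⌋ + ⌊3199/77⌋ + ⌊3199/119⌋ + ⌊3199/187⌋ − ⌊3199/1309⌋ = 2346

2346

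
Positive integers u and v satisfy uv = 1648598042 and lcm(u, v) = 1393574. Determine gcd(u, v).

1183

From gcd × lcm = uv: gcd = 1648598042 / 1393574 = 1183.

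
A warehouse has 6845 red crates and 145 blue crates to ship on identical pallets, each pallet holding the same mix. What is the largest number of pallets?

5

Euclid: 6845 = 47·145 + 30; 145 = 4·30 + 25; 30 = 1·25 + 5; 25 = 5·5 + 0. Last nonzero remainder: 5.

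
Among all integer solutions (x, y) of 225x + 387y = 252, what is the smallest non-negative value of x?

Euclid: 387 = 1·225 + 162; 225 = 1·162 + 63; 162 = 2·63 + 36; 63 = 1·36 + 27; 36 = 1·27 + 9; 27 = 3·9 + 0 → gcd = 9; 252 = 9·28.
Back-substitution yields 225·(-12) + 387·(7) = 9, so one solution is x = -12·28 = -336, y = 7·28 = 196.
Solutions in x differ by 387/9 = 43; the one in [0, 43) is -336 mod 43 = 8.

8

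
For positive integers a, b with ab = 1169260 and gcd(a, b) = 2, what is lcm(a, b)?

Since gcd(a,b)·lcm(a,b) = ab, lcm = 1169260/2 = 584630.

584630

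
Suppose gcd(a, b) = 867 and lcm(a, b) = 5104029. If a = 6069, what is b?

729147

a·b = gcd·lcm = 867·5104029 = 4425193143, so b = 4425193143/6069 = 729147.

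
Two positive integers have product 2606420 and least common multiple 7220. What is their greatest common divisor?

361

From gcd × lcm = pq: gcd = 2606420 / 7220 = 361.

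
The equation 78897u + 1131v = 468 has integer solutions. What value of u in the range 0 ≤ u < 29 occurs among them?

19

Euclid: 78897 = 69·1131 + 858; 1131 = 1·858 + 273; 858 = 3·273 + 39; 273 = 7·39 + 0 → gcd = 39; 468 = 39·12.
Back-substitution yields 78897·(4) + 1131·(-279) = 39, so one solution is u = 4·12 = 48, v = -279·12 = -3348.
Solutions in u differ by 1131/39 = 29; the one in [0, 29) is 48 mod 29 = 19.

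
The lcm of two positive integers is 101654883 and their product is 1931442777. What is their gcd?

From gcd × lcm = mn: gcd = 1931442777 / 101654883 = 19.

19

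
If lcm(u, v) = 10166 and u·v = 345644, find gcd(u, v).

From gcd × lcm = uv: gcd = 345644 / 10166 = 34.

34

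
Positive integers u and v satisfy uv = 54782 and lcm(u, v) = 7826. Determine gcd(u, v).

gcd·lcm = product, so gcd = 54782/7826 = 7.

7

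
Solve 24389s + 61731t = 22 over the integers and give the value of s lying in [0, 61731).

Euclid: 61731 = 2·24389 + 12953; 24389 = 1·12953 + 11436; 12953 = 1·11436 + 1517; 11436 = 7·1517 + 817; 1517 = 1·817 + 700; 817 = 1·700 + 117; 700 = 5·117 + 115; 117 = 1·115 + 2; 115 = 57·2 + 1; 2 = 2·1 + 0 → gcd = 1; 22 = 1·22.
Back-substitution yields 24389·(-30601) + 61731·(12090) = 1, so one solution is s = -30601·22 = -673222, t = 12090·22 = 265980.
Solutions in s differ by 61731/1 = 61731; the one in [0, 61731) is -673222 mod 61731 = 5819.

5819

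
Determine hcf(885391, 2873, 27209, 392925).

169

885391 = 13⁴ · 31; 2873 = 13² · 17; 27209 = 7 · 13² · 23; 392925 = 3 · 5² · 13² · 31
gcd takes min exponent of each prime: 13² = 169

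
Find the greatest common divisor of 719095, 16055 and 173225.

845

gcd(719095, 16055): 719095 = 44·16055 + 12675; 16055 = 1·12675 + 3380; 12675 = 3·3380 + 2535; 3380 = 1·2535 + 845; 2535 = 3·845 + 0 → 845
gcd(845, 173225): 173225 = 205·845 + 0 → 845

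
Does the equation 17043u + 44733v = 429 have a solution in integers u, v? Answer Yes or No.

gcd(17043, 44733): 44733 = 2·17043 + 10647; 17043 = 1·10647 + 6396; 10647 = 1·6396 + 4251; 6396 = 1·4251 + 2145; 4251 = 1·2145 + 2106; 2145 = 1·2106 + 39; 2106 = 54·39 + 0 → 39
39 divides 429, so a solution exists.

Yes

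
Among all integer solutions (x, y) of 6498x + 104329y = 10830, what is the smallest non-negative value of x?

98

Euclid: 104329 = 16·6498 + 361; 6498 = 18·361 + 0 → gcd = 361; 10830 = 361·30.
Back-substitution yields 6498·(-16) + 104329·(1) = 361, so one solution is x = -16·30 = -480, y = 1·30 = 30.
Solutions in x differ by 104329/361 = 289; the one in [0, 289) is -480 mod 289 = 98.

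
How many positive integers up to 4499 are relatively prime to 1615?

1615 = 5·17·19. Inclusion–exclusion on these primes:
4499 − ⌊4499/5⌋ − ⌊4499/17⌋ − ⌊4499/19⌋ + ⌊4499/85⌋ + ⌊4499/95⌋ + ⌊4499/323⌋ − ⌊4499/1615⌋ = 3210

3210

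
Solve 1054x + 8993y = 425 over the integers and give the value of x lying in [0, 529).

26

Euclid: 8993 = 8·1054 + 561; 1054 = 1·561 + 493; 561 = 1·493 + 68; 493 = 7·68 + 17; 68 = 4·17 + 0 → gcd = 17; 425 = 17·25.
Back-substitution yields 1054·(128) + 8993·(-15) = 17, so one solution is x = 128·25 = 3200, y = -15·25 = -375.
Solutions in x differ by 8993/17 = 529; the one in [0, 529) is 3200 mod 529 = 26.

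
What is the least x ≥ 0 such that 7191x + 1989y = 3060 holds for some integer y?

9

Reduce mod 1989: 7191x ≡ 3060 (mod 1989). With g = gcd(7191, 1989) = 153 dividing 3060, divide through: 47x ≡ 20 (mod 13).
Since gcd(47, 13) = 1, x ≡ 20·(47)⁻¹ ≡ 9 (mod 13). Smallest non-negative: 9.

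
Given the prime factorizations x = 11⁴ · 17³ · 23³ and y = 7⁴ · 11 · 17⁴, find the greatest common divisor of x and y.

min exponent per shared prime: 11 · 17³ = 54043

54043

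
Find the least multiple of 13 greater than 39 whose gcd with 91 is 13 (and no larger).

52

gcd(a, 91) = 13 forces 13 | a; write a = 13s. Then gcd(13s, 13·7) = 13·gcd(s, 7), so need gcd(s, 7) = 1.
13s > 39 gives s ≥ 4. The least s ≥ 4 coprime to 7 is 4, so a = 13·4 = 52.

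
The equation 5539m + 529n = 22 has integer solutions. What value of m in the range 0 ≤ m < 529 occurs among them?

gcd(5539, 529) = 1 (Euclid: 5539 = 10·529 + 249; 529 = 2·249 + 31; 249 = 8·31 + 1; 31 = 31·1 + 0), and 1 | 22.
Extended Euclid: 5539·(17) + 529·(-178) = 1. Scale by 22: m₀ = 374.
General solution m = m₀ + 529t; reducing mod 529 gives m = 374 (and n = -3916).

374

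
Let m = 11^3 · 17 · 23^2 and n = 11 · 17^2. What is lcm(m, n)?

max exponent per prime: 11^3 · 17^2 · 23^2 = 203484611

203484611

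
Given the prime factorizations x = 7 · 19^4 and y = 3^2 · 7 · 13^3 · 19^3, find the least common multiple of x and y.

18037859931

max exponent per prime: 3^2 · 7 · 13^3 · 19^4 = 18037859931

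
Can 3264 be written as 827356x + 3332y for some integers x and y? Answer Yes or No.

Yes

gcd(827356, 3332): 827356 = 248·3332 + 1020; 3332 = 3·1020 + 272; 1020 = 3·272 + 204; 272 = 1·204 + 68; 204 = 3·68 + 0 → 68
68 divides 3264, so a solution exists.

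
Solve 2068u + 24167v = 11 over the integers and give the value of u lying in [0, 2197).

596

Reduce mod 24167: 2068u ≡ 11 (mod 24167). With g = gcd(2068, 24167) = 11 dividing 11, divide through: 188u ≡ 1 (mod 2197).
Since gcd(188, 2197) = 1, u ≡ 1·(188)⁻¹ ≡ 596 (mod 2197). Smallest non-negative: 596.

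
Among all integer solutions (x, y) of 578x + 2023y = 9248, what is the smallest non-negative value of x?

gcd(578, 2023) = 289 (Euclid: 2023 = 3·578 + 289; 578 = 2·289 + 0), and 289 | 9248.
Extended Euclid: 578·(-3) + 2023·(1) = 289. Scale by 32: x₀ = -96.
General solution x = x₀ + 7t; reducing mod 7 gives x = 2 (and y = 4).

2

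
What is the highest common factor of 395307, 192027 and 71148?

gcd(395307, 192027): 395307 = 2·192027 + 11253; 192027 = 17·11253 + 726; 11253 = 15·726 + 363; 726 = 2·363 + 0 → 363
gcd(363, 71148): 71148 = 196·363 + 0 → 363

363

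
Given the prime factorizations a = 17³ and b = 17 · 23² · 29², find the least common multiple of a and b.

max exponent per prime: 17³ · 23² · 29² = 2185739657

2185739657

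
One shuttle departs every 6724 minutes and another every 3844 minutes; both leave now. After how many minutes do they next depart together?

6461764

6724 = 2² · 41²; 3844 = 2² · 31²
max exponents: 2² · 31² · 41² = 6461764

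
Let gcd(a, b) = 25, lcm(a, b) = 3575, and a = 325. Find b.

Using ab = gcd(a,b)·lcm(a,b) = 25·3575 = 89375, we get b = 89375/325 = 275.

275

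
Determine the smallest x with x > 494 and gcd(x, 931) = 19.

513

gcd(x, 931) = 19 forces 19 | x; write x = 19s. Then gcd(19s, 19·49) = 19·gcd(s, 49), so need gcd(s, 49) = 1.
19s > 494 gives s ≥ 27. The least s ≥ 27 coprime to 49 is 27, so x = 19·27 = 513.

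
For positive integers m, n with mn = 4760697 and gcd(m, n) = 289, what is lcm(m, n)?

16473

For any two positive integers, gcd × lcm equals their product. Hence lcm = 4760697 / 289 = 16473.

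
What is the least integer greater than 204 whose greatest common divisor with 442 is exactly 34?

gcd(m, 442) = 34 forces 34 | m; write m = 34s. Then gcd(34s, 34·13) = 34·gcd(s, 13), so need gcd(s, 13) = 1.
34s > 204 gives s ≥ 7. The least s ≥ 7 coprime to 13 is 7, so m = 34·7 = 238.

238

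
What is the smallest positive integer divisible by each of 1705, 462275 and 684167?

530229425

1705 = 5 · 11 · 31; 462275 = 5² · 11 · 41²; 684167 = 11 · 37 · 41²
lcm takes max exponent of each prime: 5² · 11 · 31 · 37 · 41² = 530229425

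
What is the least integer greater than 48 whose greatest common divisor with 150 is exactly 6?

150 = 6·25. Any x with gcd(x, 150) = 6 is a multiple of 6, say 6s, with s coprime to 25.
Need s > 48/6, so s ≥ 9. First s ≥ 9 with gcd(s, 25) = 1 is s = 9. Thus x = 6·9 = 54.

54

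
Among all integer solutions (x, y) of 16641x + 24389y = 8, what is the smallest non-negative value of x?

13611

gcd(16641, 24389) = 1 (Euclid: 24389 = 1·16641 + 7748; 16641 = 2·7748 + 1145; 7748 = 6·1145 + 878; 1145 = 1·878 + 267; 878 = 3·267 + 77; 267 = 3·77 + 36; 77 = 2·36 + 5; 36 = 7·5 + 1; 5 = 5·1 + 0), and 1 | 8.
Extended Euclid: 16641·(4750) + 24389·(-3241) = 1. Scale by 8: x₀ = 38000.
General solution x = x₀ + 24389t; reducing mod 24389 gives x = 13611 (and y = -9287).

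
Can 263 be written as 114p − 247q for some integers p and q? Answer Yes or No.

By Bézout, 114p − 247q = 263 has integer solutions iff gcd(114, 247) | 263.
Euclid: 247 = 2·114 + 19; 114 = 6·19 + 0. gcd = 19; 263 mod 19 = 16. No.

No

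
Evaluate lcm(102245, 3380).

408980

gcd first: 102245 = 30·3380 + 845; 3380 = 4·845 + 0 → gcd = 845
lcm = 102245·3380/gcd = 345588100/845 = 408980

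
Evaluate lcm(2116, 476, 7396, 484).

lcm(2116, 476) = 2116·476/gcd = 1007216/4 = 251804
lcm(251804, 7396) = 251804·7396/gcd = 1862342384/4 = 465585596
lcm(465585596, 484) = 465585596·484/gcd = 225343428464/4 = 56335857116

56335857116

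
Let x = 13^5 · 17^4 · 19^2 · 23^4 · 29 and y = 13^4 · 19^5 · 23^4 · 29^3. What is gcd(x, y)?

83673888707669

min exponent per shared prime: 13^4 · 19^2 · 23^4 · 29 = 83673888707669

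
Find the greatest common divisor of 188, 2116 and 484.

4

gcd(188, 2116): 2116 = 11·188 + 48; 188 = 3·48 + 44; 48 = 1·44 + 4; 44 = 11·4 + 0 → 4
gcd(4, 484): 484 = 121·4 + 0 → 4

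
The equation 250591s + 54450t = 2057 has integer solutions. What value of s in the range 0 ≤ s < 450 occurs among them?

377

gcd(250591, 54450) = 121 (Euclid: 250591 = 4·54450 + 32791; 54450 = 1·32791 + 21659; 32791 = 1·21659 + 11132; 21659 = 1·11132 + 10527; 11132 = 1·10527 + 605; 10527 = 17·605 + 242; 605 = 2·242 + 121; 242 = 2·121 + 0), and 121 | 2057.
Extended Euclid: 250591·(181) + 54450·(-833) = 121. Scale by 17: s₀ = 3077.
General solution s = s₀ + 450k; reducing mod 450 gives s = 377 (and t = -1735).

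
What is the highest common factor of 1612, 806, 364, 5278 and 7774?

26

gcd(1612, 806): 1612 = 2·806 + 0 → 806
gcd(806, 364): 806 = 2·364 + 78; 364 = 4·78 + 52; 78 = 1·52 + 26; 52 = 2·26 + 0 → 26
gcd(26, 5278): 5278 = 203·26 + 0 → 26
gcd(26, 7774): 7774 = 299·26 + 0 → 26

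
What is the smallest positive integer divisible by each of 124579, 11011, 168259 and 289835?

lcm(124579, 11011) = 124579·11011/gcd = 1371739369/91 = 15074059
lcm(15074059, 168259) = 15074059·168259/gcd = 2536346093281/91 = 27871935091
lcm(27871935091, 289835) = 27871935091·289835/gcd = 8078262307099985/91 = 88772113264835

88772113264835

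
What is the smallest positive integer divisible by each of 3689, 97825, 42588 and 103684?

3689 = 7 · 17 · 31; 97825 = 5² · 7 · 13 · 43; 42588 = 2² · 3² · 7 · 13²; 103684 = 2² · 7² · 23²
lcm takes max exponent of each prime: 2² · 3² · 5² · 7² · 13² · 17 · 23² · 31 · 43 = 89342898290100

89342898290100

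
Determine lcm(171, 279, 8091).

153729

171 = 3² · 19; 279 = 3² · 31; 8091 = 3² · 29 · 31
lcm takes max exponent of each prime: 3² · 19 · 29 · 31 = 153729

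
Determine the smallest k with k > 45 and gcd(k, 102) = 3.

57

gcd(k, 102) = 3 forces 3 | k; write k = 3s. Then gcd(3s, 3·34) = 3·gcd(s, 34), so need gcd(s, 34) = 1.
3s > 45 gives s ≥ 16. The least s ≥ 16 coprime to 34 is 19, so k = 3·19 = 57.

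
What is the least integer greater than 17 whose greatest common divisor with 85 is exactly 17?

Multiples of 17 above 17: 17·2, 17·3, … . Need the cofactor coprime to 85/17 = 5.
Checking s = 2, 3, … the first with gcd(s, 5) = 1 is s = 2, giving 34.

34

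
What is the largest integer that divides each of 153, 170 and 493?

17

gcd(153, 170): 170 = 1·153 + 17; 153 = 9·17 + 0 → 17
gcd(17, 493): 493 = 29·17 + 0 → 17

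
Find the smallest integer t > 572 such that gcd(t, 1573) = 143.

Multiples of 143 above 572: 143·5, 143·6, … . Need the cofactor coprime to 1573/143 = 11.
Checking s = 5, 6, … the first with gcd(s, 11) = 1 is s = 5, giving 715.

715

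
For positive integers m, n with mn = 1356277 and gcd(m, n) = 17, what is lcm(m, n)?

gcd·lcm = product, so lcm = 1356277/17 = 79781.

79781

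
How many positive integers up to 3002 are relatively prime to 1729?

2251

1729 = 7·13·19. Inclusion–exclusion on these primes:
3002 − ⌊3002/7⌋ − ⌊3002/13⌋ − ⌊3002/19⌋ + ⌊3002/91⌋ + ⌊3002/133⌋ + ⌊3002/247⌋ − ⌊3002/1729⌋ = 2251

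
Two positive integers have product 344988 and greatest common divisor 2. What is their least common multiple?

gcd·lcm = product, so lcm = 344988/2 = 172494.

172494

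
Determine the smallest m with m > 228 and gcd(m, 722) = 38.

Multiples of 38 above 228: 38·7, 38·8, … . Need the cofactor coprime to 722/38 = 19.
Checking s = 7, 8, … the first with gcd(s, 19) = 1 is s = 7, giving 266.

266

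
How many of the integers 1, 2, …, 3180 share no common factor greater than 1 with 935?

2176

Prime factors of 935: 5, 11, 17. Count integers ≤ 3180 divisible by none of them.
By inclusion–exclusion: 3180 − ⌊3180/5⌋ − ⌊3180/11⌋ − ⌊3180/17⌋ + ⌊3180/55⌋ + ⌊3180/85⌋ + ⌊3180/187⌋ − ⌊3180/935⌋ = 2176.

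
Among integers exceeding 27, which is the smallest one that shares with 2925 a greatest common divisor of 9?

Multiples of 9 above 27: 9·4, 9·5, … . Need the cofactor coprime to 2925/9 = 325.
Checking s = 4, 5, … the first with gcd(s, 325) = 1 is s = 4, giving 36.

36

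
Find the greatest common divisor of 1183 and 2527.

7

1183 = 7 · 13²
2527 = 7 · 19²
Common: 7 = 7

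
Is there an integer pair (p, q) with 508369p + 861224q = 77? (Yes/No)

gcd(508369, 861224): 861224 = 1·508369 + 352855; 508369 = 1·352855 + 155514; 352855 = 2·155514 + 41827; 155514 = 3·41827 + 30033; 41827 = 1·30033 + 11794; 30033 = 2·11794 + 6445; 11794 = 1·6445 + 5349; 6445 = 1·5349 + 1096; 5349 = 4·1096 + 965; 1096 = 1·965 + 131; 965 = 7·131 + 48; 131 = 2·48 + 35; 48 = 1·35 + 13; 35 = 2·13 + 9; 13 = 1·9 + 4; 9 = 2·4 + 1; 4 = 4·1 + 0 → 1
1 divides 77, so a solution exists.

Yes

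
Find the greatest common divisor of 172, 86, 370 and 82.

2

172 = 2² · 43; 86 = 2 · 43; 370 = 2 · 5 · 37; 82 = 2 · 41
gcd takes min exponent of each prime: 2 = 2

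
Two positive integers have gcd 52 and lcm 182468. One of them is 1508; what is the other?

Using pq = gcd(p,q)·lcm(p,q) = 52·182468 = 9488336, we get q = 9488336/1508 = 6292.

6292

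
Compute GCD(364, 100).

364 = 2² · 7 · 13
100 = 2² · 5²
Common: 2² = 4

4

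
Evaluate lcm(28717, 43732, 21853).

162391303828

28717 = 13 · 47²; 43732 = 2² · 13 · 29²; 21853 = 13 · 41²
lcm takes max exponent of each prime: 2² · 13 · 29² · 41² · 47² = 162391303828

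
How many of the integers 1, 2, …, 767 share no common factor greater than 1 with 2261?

Prime factors of 2261: 7, 17, 19. Count integers ≤ 767 divisible by none of them.
By inclusion–exclusion: 767 − ⌊767/7⌋ − ⌊767/17⌋ − ⌊767/19⌋ + ⌊767/119⌋ + ⌊767/133⌋ + ⌊767/323⌋ − ⌊767/2261⌋ = 586.

586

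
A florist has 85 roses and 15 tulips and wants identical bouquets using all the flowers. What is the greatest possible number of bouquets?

85 = 5 · 17
15 = 3 · 5
Common: 5 = 5

5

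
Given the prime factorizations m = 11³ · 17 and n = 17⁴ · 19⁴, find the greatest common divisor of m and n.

17

min exponent per shared prime: 17 = 17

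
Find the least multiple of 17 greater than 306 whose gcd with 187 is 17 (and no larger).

323

gcd(x, 187) = 17 forces 17 | x; write x = 17s. Then gcd(17s, 17·11) = 17·gcd(s, 11), so need gcd(s, 11) = 1.
17s > 306 gives s ≥ 19. The least s ≥ 19 coprime to 11 is 19, so x = 17·19 = 323.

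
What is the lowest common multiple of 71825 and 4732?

71825 = 5² · 13² · 17; 4732 = 2² · 7 · 13²
max exponents: 2² · 5² · 7 · 13² · 17 = 2011100

2011100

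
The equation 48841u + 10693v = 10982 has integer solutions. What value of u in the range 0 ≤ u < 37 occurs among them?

30

Euclid: 48841 = 4·10693 + 6069; 10693 = 1·6069 + 4624; 6069 = 1·4624 + 1445; 4624 = 3·1445 + 289; 1445 = 5·289 + 0 → gcd = 289; 10982 = 289·38.
Back-substitution yields 48841·(-7) + 10693·(32) = 289, so one solution is u = -7·38 = -266, v = 32·38 = 1216.
Solutions in u differ by 10693/289 = 37; the one in [0, 37) is -266 mod 37 = 30.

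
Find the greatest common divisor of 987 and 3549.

987 = 3 · 7 · 47
3549 = 3 · 7 · 13²
Common: 3 · 7 = 21

21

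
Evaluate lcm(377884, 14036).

1325994956

377884 = 2² · 13³ · 43; 14036 = 2² · 11² · 29
max exponents: 2² · 11² · 13³ · 29 · 43 = 1325994956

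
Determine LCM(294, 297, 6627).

64295154

294 = 2 · 3 · 7²; 297 = 3³ · 11; 6627 = 3 · 47²
lcm takes max exponent of each prime: 2 · 3³ · 7² · 11 · 47² = 64295154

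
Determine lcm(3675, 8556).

3675 = 3 · 5² · 7²; 8556 = 2² · 3 · 23 · 31
max exponents: 2² · 3 · 5² · 7² · 23 · 31 = 10481100

10481100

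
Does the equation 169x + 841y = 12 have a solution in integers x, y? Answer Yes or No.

By Bézout, 169x + 841y = 12 has integer solutions iff gcd(169, 841) | 12.
Euclid: 841 = 4·169 + 165; 169 = 1·165 + 4; 165 = 41·4 + 1; 4 = 4·1 + 0. gcd = 1; 12 mod 1 = 0. Yes.

Yes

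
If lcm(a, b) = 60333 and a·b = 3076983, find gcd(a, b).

gcd·lcm = product, so gcd = 3076983/60333 = 51.

51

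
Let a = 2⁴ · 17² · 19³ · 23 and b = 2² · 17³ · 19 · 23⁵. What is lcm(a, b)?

max exponent per prime: 2⁴ · 17³ · 19³ · 23⁵ = 3470297678681296

3470297678681296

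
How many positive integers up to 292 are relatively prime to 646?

129

Prime factors of 646: 2, 17, 19. Count integers ≤ 292 divisible by none of them.
By inclusion–exclusion: 292 − ⌊292/2⌋ − ⌊292/17⌋ − ⌊292/19⌋ + ⌊292/34⌋ + ⌊292/38⌋ + ⌊292/323⌋ − ⌊292/646⌋ = 129.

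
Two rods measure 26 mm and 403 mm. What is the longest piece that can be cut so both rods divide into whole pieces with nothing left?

13

Euclid: 403 = 15·26 + 13; 26 = 2·13 + 0. Last nonzero remainder: 13.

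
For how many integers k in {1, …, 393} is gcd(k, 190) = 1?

150

Prime factors of 190: 2, 5, 19. Count integers ≤ 393 divisible by none of them.
By inclusion–exclusion: 393 − ⌊393/2⌋ − ⌊393/5⌋ − ⌊393/19⌋ + ⌊393/10⌋ + ⌊393/38⌋ + ⌊393/95⌋ − ⌊393/190⌋ = 150.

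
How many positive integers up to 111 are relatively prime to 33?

67

Prime factors of 33: 3, 11. Count integers ≤ 111 divisible by none of them.
By inclusion–exclusion: 111 − ⌊111/3⌋ − ⌊111/11⌋ + ⌊111/33⌋ = 67.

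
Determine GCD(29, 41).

29 = 29
41 = 41
Common: 1 = 1

1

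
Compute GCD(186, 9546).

186 = 2 · 3 · 31
9546 = 2 · 3 · 37 · 43
Common: 2 · 3 = 6

6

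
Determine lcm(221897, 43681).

gcd first: 221897 = 5·43681 + 3492; 43681 = 12·3492 + 1777; 3492 = 1·1777 + 1715; 1777 = 1·1715 + 62; 1715 = 27·62 + 41; 62 = 1·41 + 21; 41 = 1·21 + 20; 21 = 1·20 + 1; 20 = 20·1 + 0 → gcd = 1
lcm = 221897·43681/gcd = 9692682857/1 = 9692682857

9692682857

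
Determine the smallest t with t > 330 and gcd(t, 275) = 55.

gcd(t, 275) = 55 forces 55 | t; write t = 55s. Then gcd(55s, 55·5) = 55·gcd(s, 5), so need gcd(s, 5) = 1.
55s > 330 gives s ≥ 7. The least s ≥ 7 coprime to 5 is 7, so t = 55·7 = 385.

385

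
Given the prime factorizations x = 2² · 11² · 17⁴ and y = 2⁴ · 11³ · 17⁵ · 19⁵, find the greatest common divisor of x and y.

min exponent per shared prime: 2² · 11² · 17⁴ = 40424164

40424164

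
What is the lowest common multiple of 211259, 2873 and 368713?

774357400219

lcm(211259, 2873) = 211259·2873/gcd = 606947107/17 = 35702771
lcm(35702771, 368713) = 35702771·368713/gcd = 13164075803723/17 = 774357400219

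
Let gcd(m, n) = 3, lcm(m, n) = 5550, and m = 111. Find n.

m·n = gcd·lcm = 3·5550 = 16650, so n = 16650/111 = 150.

150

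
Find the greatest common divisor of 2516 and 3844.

4

2516 = 2² · 17 · 37
3844 = 2² · 31²
Common: 2² = 4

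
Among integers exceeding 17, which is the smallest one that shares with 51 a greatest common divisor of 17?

gcd(m, 51) = 17 forces 17 | m; write m = 17s. Then gcd(17s, 17·3) = 17·gcd(s, 3), so need gcd(s, 3) = 1.
17s > 17 gives s ≥ 2. The least s ≥ 2 coprime to 3 is 2, so m = 17·2 = 34.

34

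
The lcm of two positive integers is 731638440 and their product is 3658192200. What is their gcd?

5

From gcd × lcm = pq: gcd = 3658192200 / 731638440 = 5.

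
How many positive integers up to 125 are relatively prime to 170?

170 = 2·5·17. Inclusion–exclusion on these primes:
125 − ⌊125/2⌋ − ⌊125/5⌋ − ⌊125/17⌋ + ⌊125/10⌋ + ⌊125/34⌋ + ⌊125/85⌋ − ⌊125/170⌋ = 47

47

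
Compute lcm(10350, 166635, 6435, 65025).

lcm(10350, 166635) = 10350·166635/gcd = 1724672250/1035 = 1666350
lcm(1666350, 6435) = 1666350·6435/gcd = 10722962250/45 = 238288050
lcm(238288050, 65025) = 238288050·65025/gcd = 15494680451250/225 = 68865246450

68865246450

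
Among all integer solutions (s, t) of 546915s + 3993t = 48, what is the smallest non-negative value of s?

Euclid: 546915 = 136·3993 + 3867; 3993 = 1·3867 + 126; 3867 = 30·126 + 87; 126 = 1·87 + 39; 87 = 2·39 + 9; 39 = 4·9 + 3; 9 = 3·3 + 0 → gcd = 3; 48 = 3·16.
Back-substitution yields 546915·(-412) + 3993·(56431) = 3, so one solution is s = -412·16 = -6592, t = 56431·16 = 902896.
Solutions in s differ by 3993/3 = 1331; the one in [0, 1331) is -6592 mod 1331 = 63.

63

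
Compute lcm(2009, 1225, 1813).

2009 = 7² · 41; 1225 = 5² · 7²; 1813 = 7² · 37
lcm takes max exponent of each prime: 5² · 7² · 37 · 41 = 1858325

1858325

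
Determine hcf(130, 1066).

Euclid: 1066 = 8·130 + 26; 130 = 5·26 + 0. Last nonzero remainder: 26.

26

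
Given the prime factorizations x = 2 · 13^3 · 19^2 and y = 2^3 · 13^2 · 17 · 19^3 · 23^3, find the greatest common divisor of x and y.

122018

min exponent per shared prime: 2 · 13^2 · 19^2 = 122018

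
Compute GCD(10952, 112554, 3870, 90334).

2

gcd(10952, 112554): 112554 = 10·10952 + 3034; 10952 = 3·3034 + 1850; 3034 = 1·1850 + 1184; 1850 = 1·1184 + 666; 1184 = 1·666 + 518; 666 = 1·518 + 148; 518 = 3·148 + 74; 148 = 2·74 + 0 → 74
gcd(74, 3870): 3870 = 52·74 + 22; 74 = 3·22 + 8; 22 = 2·8 + 6; 8 = 1·6 + 2; 6 = 3·2 + 0 → 2
gcd(2, 90334): 90334 = 45167·2 + 0 → 2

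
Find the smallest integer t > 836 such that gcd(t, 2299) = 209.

1045

Multiples of 209 above 836: 209·5, 209·6, … . Need the cofactor coprime to 2299/209 = 11.
Checking s = 5, 6, … the first with gcd(s, 11) = 1 is s = 5, giving 1045.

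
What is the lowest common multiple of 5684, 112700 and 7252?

5684 = 2² · 7² · 29; 112700 = 2² · 5² · 7² · 23; 7252 = 2² · 7² · 37
lcm takes max exponent of each prime: 2² · 5² · 7² · 23 · 29 · 37 = 120927100

120927100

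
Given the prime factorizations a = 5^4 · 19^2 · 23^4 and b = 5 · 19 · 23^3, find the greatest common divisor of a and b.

min exponent per shared prime: 5 · 19 · 23^3 = 1155865

1155865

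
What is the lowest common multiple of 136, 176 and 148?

136 = 2³ · 17; 176 = 2⁴ · 11; 148 = 2² · 37
lcm takes max exponent of each prime: 2⁴ · 11 · 17 · 37 = 110704

110704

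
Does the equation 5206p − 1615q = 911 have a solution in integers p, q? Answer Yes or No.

By Bézout, 5206p − 1615q = 911 has integer solutions iff gcd(5206, 1615) | 911.
Euclid: 5206 = 3·1615 + 361; 1615 = 4·361 + 171; 361 = 2·171 + 19; 171 = 9·19 + 0. gcd = 19; 911 mod 19 = 18. No.

No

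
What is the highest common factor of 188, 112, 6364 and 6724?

gcd(188, 112): 188 = 1·112 + 76; 112 = 1·76 + 36; 76 = 2·36 + 4; 36 = 9·4 + 0 → 4
gcd(4, 6364): 6364 = 1591·4 + 0 → 4
gcd(4, 6724): 6724 = 1681·4 + 0 → 4

4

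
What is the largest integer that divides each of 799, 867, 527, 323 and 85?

gcd(799, 867): 867 = 1·799 + 68; 799 = 11·68 + 51; 68 = 1·51 + 17; 51 = 3·17 + 0 → 17
gcd(17, 527): 527 = 31·17 + 0 → 17
gcd(17, 323): 323 = 19·17 + 0 → 17
gcd(17, 85): 85 = 5·17 + 0 → 17

17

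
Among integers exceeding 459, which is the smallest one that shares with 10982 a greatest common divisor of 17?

493

10982 = 17·646. Any k with gcd(k, 10982) = 17 is a multiple of 17, say 17s, with s coprime to 646.
Need s > 459/17, so s ≥ 28. First s ≥ 28 with gcd(s, 646) = 1 is s = 29. Thus k = 17·29 = 493.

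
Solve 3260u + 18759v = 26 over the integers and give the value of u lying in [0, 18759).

Reduce mod 18759: 3260u ≡ 26 (mod 18759). With g = gcd(3260, 18759) = 1 dividing 26, divide through: 3260u ≡ 26 (mod 18759).
Since gcd(3260, 18759) = 1, u ≡ 26·(3260)⁻¹ ≡ 6019 (mod 18759). Smallest non-negative: 6019.

6019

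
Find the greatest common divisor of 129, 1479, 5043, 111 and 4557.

3

gcd(129, 1479): 1479 = 11·129 + 60; 129 = 2·60 + 9; 60 = 6·9 + 6; 9 = 1·6 + 3; 6 = 2·3 + 0 → 3
gcd(3, 5043): 5043 = 1681·3 + 0 → 3
gcd(3, 111): 111 = 37·3 + 0 → 3
gcd(3, 4557): 4557 = 1519·3 + 0 → 3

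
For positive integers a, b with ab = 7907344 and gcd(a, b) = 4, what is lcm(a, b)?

1976836

gcd·lcm = product, so lcm = 7907344/4 = 1976836.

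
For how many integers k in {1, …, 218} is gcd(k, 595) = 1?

141

Prime factors of 595: 5, 7, 17. Count integers ≤ 218 divisible by none of them.
By inclusion–exclusion: 218 − ⌊218/5⌋ − ⌊218/7⌋ − ⌊218/17⌋ + ⌊218/35⌋ + ⌊218/85⌋ + ⌊218/119⌋ − ⌊218/595⌋ = 141.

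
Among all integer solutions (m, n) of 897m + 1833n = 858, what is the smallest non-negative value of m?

3

gcd(897, 1833) = 39 (Euclid: 1833 = 2·897 + 39; 897 = 23·39 + 0), and 39 | 858.
Extended Euclid: 897·(-2) + 1833·(1) = 39. Scale by 22: m₀ = -44.
General solution m = m₀ + 47t; reducing mod 47 gives m = 3 (and n = -1).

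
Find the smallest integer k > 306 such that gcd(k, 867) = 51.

357

gcd(k, 867) = 51 forces 51 | k; write k = 51s. Then gcd(51s, 51·17) = 51·gcd(s, 17), so need gcd(s, 17) = 1.
51s > 306 gives s ≥ 7. The least s ≥ 7 coprime to 17 is 7, so k = 51·7 = 357.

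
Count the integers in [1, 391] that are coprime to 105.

Prime factors of 105: 3, 5, 7. Count integers ≤ 391 divisible by none of them.
By inclusion–exclusion: 391 − ⌊391/3⌋ − ⌊391/5⌋ − ⌊391/7⌋ + ⌊391/15⌋ + ⌊391/21⌋ + ⌊391/35⌋ − ⌊391/105⌋ = 180.

180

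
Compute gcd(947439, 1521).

947439 = 3² · 23² · 199
1521 = 3² · 13²
Common: 3² = 9

9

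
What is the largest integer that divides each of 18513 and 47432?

18513 = 3² · 11² · 17
47432 = 2³ · 7² · 11²
Common: 11² = 121

121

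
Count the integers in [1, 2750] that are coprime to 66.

Prime factors of 66: 2, 3, 11. Count integers ≤ 2750 divisible by none of them.
By inclusion–exclusion: 2750 − ⌊2750/2⌋ − ⌊2750/3⌋ − ⌊2750/11⌋ + ⌊2750/6⌋ + ⌊2750/22⌋ + ⌊2750/33⌋ − ⌊2750/66⌋ = 834.

834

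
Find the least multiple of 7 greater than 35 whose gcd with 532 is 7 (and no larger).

49

gcd(t, 532) = 7 forces 7 | t; write t = 7s. Then gcd(7s, 7·76) = 7·gcd(s, 76), so need gcd(s, 76) = 1.
7s > 35 gives s ≥ 6. The least s ≥ 6 coprime to 76 is 7, so t = 7·7 = 49.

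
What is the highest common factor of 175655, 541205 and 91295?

5

175655 = 5 · 19 · 43²; 541205 = 5 · 7² · 47²; 91295 = 5 · 19 · 31²
gcd takes min exponent of each prime: 5 = 5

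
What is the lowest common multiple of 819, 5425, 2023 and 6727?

819 = 3² · 7 · 13; 5425 = 5² · 7 · 31; 2023 = 7 · 17²; 6727 = 7 · 31²
lcm takes max exponent of each prime: 3² · 5² · 7 · 13 · 17² · 31² = 5686501275

5686501275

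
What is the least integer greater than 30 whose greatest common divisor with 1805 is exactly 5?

Multiples of 5 above 30: 5·7, 5·8, … . Need the cofactor coprime to 1805/5 = 361.
Checking s = 7, 8, … the first with gcd(s, 361) = 1 is s = 7, giving 35.

35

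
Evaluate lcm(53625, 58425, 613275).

26275767375

lcm(53625, 58425) = 53625·58425/gcd = 3133040625/75 = 41773875
lcm(41773875, 613275) = 41773875·613275/gcd = 25618873190625/975 = 26275767375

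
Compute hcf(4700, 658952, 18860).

gcd(4700, 658952): 658952 = 140·4700 + 952; 4700 = 4·952 + 892; 952 = 1·892 + 60; 892 = 14·60 + 52; 60 = 1·52 + 8; 52 = 6·8 + 4; 8 = 2·4 + 0 → 4
gcd(4, 18860): 18860 = 4715·4 + 0 → 4

4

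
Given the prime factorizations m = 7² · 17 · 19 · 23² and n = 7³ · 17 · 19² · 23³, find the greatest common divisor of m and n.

8372483

min exponent per shared prime: 7² · 17 · 19 · 23² = 8372483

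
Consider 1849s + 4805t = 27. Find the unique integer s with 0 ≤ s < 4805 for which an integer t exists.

Euclid: 4805 = 2·1849 + 1107; 1849 = 1·1107 + 742; 1107 = 1·742 + 365; 742 = 2·365 + 12; 365 = 30·12 + 5; 12 = 2·5 + 2; 5 = 2·2 + 1; 2 = 2·1 + 0 → gcd = 1; 27 = 1·27.
Back-substitution yields 1849·(-2001) + 4805·(770) = 1, so one solution is s = -2001·27 = -54027, t = 770·27 = 20790.
Solutions in s differ by 4805/1 = 4805; the one in [0, 4805) is -54027 mod 4805 = 3633.

3633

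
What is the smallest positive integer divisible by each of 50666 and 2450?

1266650

50666 = 2 · 7² · 11 · 47; 2450 = 2 · 5² · 7²
max exponents: 2 · 5² · 7² · 11 · 47 = 1266650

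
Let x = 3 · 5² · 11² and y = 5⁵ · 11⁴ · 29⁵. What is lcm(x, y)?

2815347492271875

max exponent per prime: 3 · 5⁵ · 11⁴ · 29⁵ = 2815347492271875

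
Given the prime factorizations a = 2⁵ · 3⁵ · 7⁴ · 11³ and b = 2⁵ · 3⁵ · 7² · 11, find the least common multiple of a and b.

max exponent per prime: 2⁵ · 3⁵ · 7⁴ · 11³ = 24850004256

24850004256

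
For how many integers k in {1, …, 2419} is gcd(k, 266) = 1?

982

Prime factors of 266: 2, 7, 19. Count integers ≤ 2419 divisible by none of them.
By inclusion–exclusion: 2419 − ⌊2419/2⌋ − ⌊2419/7⌋ − ⌊2419/19⌋ + ⌊2419/14⌋ + ⌊2419/38⌋ + ⌊2419/133⌋ − ⌊2419/266⌋ = 982.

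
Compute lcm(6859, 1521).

gcd first: 6859 = 4·1521 + 775; 1521 = 1·775 + 746; 775 = 1·746 + 29; 746 = 25·29 + 21; 29 = 1·21 + 8; 21 = 2·8 + 5; 8 = 1·5 + 3; 5 = 1·3 + 2; 3 = 1·2 + 1; 2 = 2·1 + 0 → gcd = 1
lcm = 6859·1521/gcd = 10432539/1 = 10432539

10432539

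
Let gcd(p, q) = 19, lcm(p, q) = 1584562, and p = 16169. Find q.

p·q = gcd·lcm = 19·1584562 = 30106678, so q = 30106678/16169 = 1862.

1862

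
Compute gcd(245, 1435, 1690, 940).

gcd(245, 1435): 1435 = 5·245 + 210; 245 = 1·210 + 35; 210 = 6·35 + 0 → 35
gcd(35, 1690): 1690 = 48·35 + 10; 35 = 3·10 + 5; 10 = 2·5 + 0 → 5
gcd(5, 940): 940 = 188·5 + 0 → 5

5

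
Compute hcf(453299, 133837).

Euclid: 453299 = 3·133837 + 51788; 133837 = 2·51788 + 30261; 51788 = 1·30261 + 21527; 30261 = 1·21527 + 8734; 21527 = 2·8734 + 4059; 8734 = 2·4059 + 616; 4059 = 6·616 + 363; 616 = 1·363 + 253; 363 = 1·253 + 110; 253 = 2·110 + 33; 110 = 3·33 + 11; 33 = 3·11 + 0. Last nonzero remainder: 11.

11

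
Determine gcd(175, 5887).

175 = 5² · 7
5887 = 7 · 29²
Common: 7 = 7

7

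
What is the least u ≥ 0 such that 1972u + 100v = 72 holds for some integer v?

1

Euclid: 1972 = 19·100 + 72; 100 = 1·72 + 28; 72 = 2·28 + 16; 28 = 1·16 + 12; 16 = 1·12 + 4; 12 = 3·4 + 0 → gcd = 4; 72 = 4·18.
Back-substitution yields 1972·(7) + 100·(-138) = 4, so one solution is u = 7·18 = 126, v = -138·18 = -2484.
Solutions in u differ by 100/4 = 25; the one in [0, 25) is 126 mod 25 = 1.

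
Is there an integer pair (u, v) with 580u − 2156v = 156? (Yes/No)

Yes

gcd(580, 2156): 2156 = 3·580 + 416; 580 = 1·416 + 164; 416 = 2·164 + 88; 164 = 1·88 + 76; 88 = 1·76 + 12; 76 = 6·12 + 4; 12 = 3·4 + 0 → 4
4 divides 156, so a solution exists.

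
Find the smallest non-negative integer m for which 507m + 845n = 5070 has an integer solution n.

Euclid: 845 = 1·507 + 338; 507 = 1·338 + 169; 338 = 2·169 + 0 → gcd = 169; 5070 = 169·30.
Back-substitution yields 507·(2) + 845·(-1) = 169, so one solution is m = 2·30 = 60, n = -1·30 = -30.
Solutions in m differ by 845/169 = 5; the one in [0, 5) is 60 mod 5 = 0.

0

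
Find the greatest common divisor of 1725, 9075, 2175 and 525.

75

gcd(1725, 9075): 9075 = 5·1725 + 450; 1725 = 3·450 + 375; 450 = 1·375 + 75; 375 = 5·75 + 0 → 75
gcd(75, 2175): 2175 = 29·75 + 0 → 75
gcd(75, 525): 525 = 7·75 + 0 → 75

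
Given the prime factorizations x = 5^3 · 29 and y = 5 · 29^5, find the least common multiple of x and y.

2563893625

max exponent per prime: 5^3 · 29^5 = 2563893625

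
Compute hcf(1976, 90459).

Euclid: 90459 = 45·1976 + 1539; 1976 = 1·1539 + 437; 1539 = 3·437 + 228; 437 = 1·228 + 209; 228 = 1·209 + 19; 209 = 11·19 + 0. Last nonzero remainder: 19.

19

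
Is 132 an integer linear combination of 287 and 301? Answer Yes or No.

By Bézout, 287x − 301y = 132 has integer solutions iff gcd(287, 301) | 132.
Euclid: 301 = 1·287 + 14; 287 = 20·14 + 7; 14 = 2·7 + 0. gcd = 7; 132 mod 7 = 6. No.

No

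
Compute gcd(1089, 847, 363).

gcd(1089, 847): 1089 = 1·847 + 242; 847 = 3·242 + 121; 242 = 2·121 + 0 → 121
gcd(121, 363): 363 = 3·121 + 0 → 121

121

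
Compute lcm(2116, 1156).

gcd first: 2116 = 1·1156 + 960; 1156 = 1·960 + 196; 960 = 4·196 + 176; 196 = 1·176 + 20; 176 = 8·20 + 16; 20 = 1·16 + 4; 16 = 4·4 + 0 → gcd = 4
lcm = 2116·1156/gcd = 2446096/4 = 611524

611524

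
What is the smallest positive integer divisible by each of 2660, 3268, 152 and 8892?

26764920

2660 = 2² · 5 · 7 · 19; 3268 = 2² · 19 · 43; 152 = 2³ · 19; 8892 = 2² · 3² · 13 · 19
lcm takes max exponent of each prime: 2³ · 3² · 5 · 7 · 13 · 19 · 43 = 26764920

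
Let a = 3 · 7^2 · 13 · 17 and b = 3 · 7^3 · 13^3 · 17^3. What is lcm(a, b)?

max exponent per prime: 3 · 7^3 · 13^3 · 17^3 = 11106882969

11106882969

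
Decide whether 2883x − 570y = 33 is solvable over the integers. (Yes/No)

Yes

By Bézout, 2883x − 570y = 33 has integer solutions iff gcd(2883, 570) | 33.
Euclid: 2883 = 5·570 + 33; 570 = 17·33 + 9; 33 = 3·9 + 6; 9 = 1·6 + 3; 6 = 2·3 + 0. gcd = 3; 33 mod 3 = 0. Yes.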